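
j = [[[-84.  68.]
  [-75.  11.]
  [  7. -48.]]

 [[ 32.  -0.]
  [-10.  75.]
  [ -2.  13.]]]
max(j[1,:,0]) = 32.0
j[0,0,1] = 68.0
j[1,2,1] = 13.0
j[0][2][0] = 7.0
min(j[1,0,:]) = -0.0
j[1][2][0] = -2.0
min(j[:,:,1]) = -48.0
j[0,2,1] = -48.0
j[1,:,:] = [[32.0, -0.0], [-10.0, 75.0], [-2.0, 13.0]]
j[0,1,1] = 11.0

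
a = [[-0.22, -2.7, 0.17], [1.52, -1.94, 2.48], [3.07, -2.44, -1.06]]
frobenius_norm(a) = 6.01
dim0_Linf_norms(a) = [3.07, 2.7, 2.48]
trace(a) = -3.22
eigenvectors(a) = [[(0.43+0.25j),(0.43-0.25j),(-0.67+0j)], [(0.36-0.5j),(0.36+0.5j),(-0.53+0j)], [(0.61+0j),0.61-0.00j,(0.53+0j)]]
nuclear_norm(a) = 9.65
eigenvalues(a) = [(-0.36+3.23j), (-0.36-3.23j), (-2.5+0j)]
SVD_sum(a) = [[1.21, -1.6, 0.28], [1.66, -2.2, 0.38], [2.16, -2.86, 0.49]] + [[-0.2, -0.06, 0.51],[-0.71, -0.23, 1.81],[0.66, 0.21, -1.68]] + [[-1.23, -1.04, -0.61], [0.57, 0.48, 0.29], [0.25, 0.21, 0.12]]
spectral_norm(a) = 4.99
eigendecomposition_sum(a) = [[(0.46+0.94j),  (-1.06-0.5j),  -0.48+0.69j], [1.21-0.46j,  (-0.74+1.25j),  (0.79+0.68j)], [(1.08+0.71j),  -1.45+0.14j,  -0.08+1.04j]] + [[(0.46-0.94j), -1.06+0.50j, -0.48-0.69j], [(1.21+0.46j), -0.74-1.25j, 0.79-0.68j], [(1.08-0.71j), -1.45-0.14j, -0.08-1.04j]] + [[(-1.14+0j), (-0.58-0j), (1.13-0j)], [(-0.91+0j), (-0.46-0j), (0.9-0j)], [(0.9-0j), (0.46+0j), (-0.9+0j)]]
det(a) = -26.31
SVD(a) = [[0.41,0.2,-0.89], [0.56,0.72,0.42], [0.72,-0.67,0.18]] @ diag([4.991508546448302, 2.7293862617002094, 1.9310859807827583]) @ [[0.6, -0.79, 0.14],[-0.36, -0.12, 0.92],[0.71, 0.60, 0.36]]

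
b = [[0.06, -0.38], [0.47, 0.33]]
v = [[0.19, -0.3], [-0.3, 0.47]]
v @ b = [[-0.13, -0.17], [0.20, 0.27]]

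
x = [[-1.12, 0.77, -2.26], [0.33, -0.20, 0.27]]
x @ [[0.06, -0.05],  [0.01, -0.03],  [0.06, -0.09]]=[[-0.2, 0.24], [0.03, -0.03]]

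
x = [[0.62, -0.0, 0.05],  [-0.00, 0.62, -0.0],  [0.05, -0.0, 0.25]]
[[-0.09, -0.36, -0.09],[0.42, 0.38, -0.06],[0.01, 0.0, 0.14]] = x@ [[-0.15,-0.59,-0.20], [0.68,0.62,-0.10], [0.06,0.12,0.60]]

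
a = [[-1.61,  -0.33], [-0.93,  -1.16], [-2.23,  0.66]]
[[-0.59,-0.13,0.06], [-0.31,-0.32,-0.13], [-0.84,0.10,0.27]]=a@[[0.37, 0.03, -0.07], [-0.03, 0.25, 0.17]]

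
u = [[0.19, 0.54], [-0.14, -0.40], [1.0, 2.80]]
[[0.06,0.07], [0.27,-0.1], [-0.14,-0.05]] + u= [[0.25, 0.61], [0.13, -0.5], [0.86, 2.75]]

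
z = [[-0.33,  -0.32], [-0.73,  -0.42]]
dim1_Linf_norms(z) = [0.33, 0.73]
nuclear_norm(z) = 1.05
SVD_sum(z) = [[-0.38,-0.25],[-0.70,-0.46]] + [[0.05, -0.07], [-0.03, 0.04]]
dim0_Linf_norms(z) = [0.73, 0.42]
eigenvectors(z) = [[0.59, 0.52], [-0.81, 0.86]]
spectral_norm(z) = 0.95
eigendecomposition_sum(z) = [[0.06, -0.04], [-0.08, 0.05]] + [[-0.39, -0.28],[-0.65, -0.47]]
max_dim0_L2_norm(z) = 0.8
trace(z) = -0.75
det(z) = -0.10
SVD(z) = [[-0.47,-0.88], [-0.88,0.47]] @ diag([0.9543007550346708, 0.09954932918034691]) @ [[0.84, 0.55], [-0.55, 0.84]]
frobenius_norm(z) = 0.96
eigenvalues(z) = [0.11, -0.86]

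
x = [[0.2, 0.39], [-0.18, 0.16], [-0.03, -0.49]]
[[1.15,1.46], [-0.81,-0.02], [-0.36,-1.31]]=x @ [[4.88, 2.36], [0.44, 2.53]]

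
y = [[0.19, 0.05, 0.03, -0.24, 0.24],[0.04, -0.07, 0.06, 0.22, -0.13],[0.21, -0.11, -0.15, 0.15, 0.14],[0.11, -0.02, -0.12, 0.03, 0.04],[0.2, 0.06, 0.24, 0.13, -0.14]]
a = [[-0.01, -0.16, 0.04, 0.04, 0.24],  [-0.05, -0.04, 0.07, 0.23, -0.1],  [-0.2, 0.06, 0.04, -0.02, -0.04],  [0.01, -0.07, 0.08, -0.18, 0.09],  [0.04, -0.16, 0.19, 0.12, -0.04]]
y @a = [[-0.0, -0.05, 0.04, 0.09, 0.01], [-0.01, 0.01, -0.01, -0.07, 0.04], [0.04, -0.07, 0.03, -0.02, 0.08], [0.03, -0.03, 0.01, 0.00, 0.03], [-0.06, -0.01, 0.01, -0.02, 0.05]]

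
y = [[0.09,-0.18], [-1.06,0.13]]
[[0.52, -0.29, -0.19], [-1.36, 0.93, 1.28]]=y @ [[0.99, -0.73, -1.15],  [-2.42, 1.23, 0.47]]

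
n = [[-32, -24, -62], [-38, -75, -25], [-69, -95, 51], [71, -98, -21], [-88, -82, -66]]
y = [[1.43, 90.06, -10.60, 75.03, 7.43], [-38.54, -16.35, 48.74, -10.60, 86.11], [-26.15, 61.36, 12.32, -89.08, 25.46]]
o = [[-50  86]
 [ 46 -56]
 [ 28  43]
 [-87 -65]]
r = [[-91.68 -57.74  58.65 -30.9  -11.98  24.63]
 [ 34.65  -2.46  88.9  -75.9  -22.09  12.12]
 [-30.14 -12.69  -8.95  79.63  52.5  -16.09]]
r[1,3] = -75.9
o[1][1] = -56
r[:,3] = [-30.9, -75.9, 79.63]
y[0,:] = [1.43, 90.06, -10.6, 75.03, 7.43]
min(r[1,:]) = -75.9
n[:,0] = [-32, -38, -69, 71, -88]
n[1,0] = -38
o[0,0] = -50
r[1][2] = 88.9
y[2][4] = 25.46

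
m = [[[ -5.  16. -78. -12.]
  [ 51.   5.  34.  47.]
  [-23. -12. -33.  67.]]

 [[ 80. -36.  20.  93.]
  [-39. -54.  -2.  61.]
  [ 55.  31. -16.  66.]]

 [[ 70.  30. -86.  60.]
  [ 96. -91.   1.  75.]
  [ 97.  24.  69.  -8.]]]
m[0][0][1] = 16.0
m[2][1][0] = 96.0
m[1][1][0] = -39.0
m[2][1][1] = -91.0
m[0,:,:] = [[-5.0, 16.0, -78.0, -12.0], [51.0, 5.0, 34.0, 47.0], [-23.0, -12.0, -33.0, 67.0]]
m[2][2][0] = 97.0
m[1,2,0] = 55.0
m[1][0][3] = 93.0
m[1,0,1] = -36.0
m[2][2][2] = 69.0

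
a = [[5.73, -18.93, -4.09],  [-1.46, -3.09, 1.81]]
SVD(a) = [[-0.99, -0.11],[-0.11, 0.99]] @ diag([20.310038944273437, 3.2193195060596884]) @ [[-0.27, 0.94, 0.19], [-0.64, -0.33, 0.69]]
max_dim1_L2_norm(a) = 20.2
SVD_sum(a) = [[5.51, -19.04, -3.85], [0.59, -2.05, -0.41]] + [[0.22, 0.11, -0.24], [-2.05, -1.04, 2.22]]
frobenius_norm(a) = 20.56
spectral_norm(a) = 20.31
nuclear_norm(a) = 23.53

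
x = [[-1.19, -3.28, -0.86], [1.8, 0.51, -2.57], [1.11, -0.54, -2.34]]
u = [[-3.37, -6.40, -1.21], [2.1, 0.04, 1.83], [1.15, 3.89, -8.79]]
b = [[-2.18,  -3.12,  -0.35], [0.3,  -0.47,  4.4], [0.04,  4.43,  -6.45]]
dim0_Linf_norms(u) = [3.37, 6.4, 8.79]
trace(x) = -3.02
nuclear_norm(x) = 7.74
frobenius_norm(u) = 12.46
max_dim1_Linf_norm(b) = 6.45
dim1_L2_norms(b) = [3.82, 4.44, 7.82]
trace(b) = -9.10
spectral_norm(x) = 4.06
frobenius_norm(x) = 5.48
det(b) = 28.83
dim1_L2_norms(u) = [7.33, 2.79, 9.68]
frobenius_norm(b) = 9.77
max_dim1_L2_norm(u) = 9.68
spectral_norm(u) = 10.08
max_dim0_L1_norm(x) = 5.77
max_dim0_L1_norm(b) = 11.2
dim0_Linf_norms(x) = [1.8, 3.28, 2.57]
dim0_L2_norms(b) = [2.2, 5.44, 7.82]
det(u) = -116.26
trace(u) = -12.12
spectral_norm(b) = 8.88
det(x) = -0.06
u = b + x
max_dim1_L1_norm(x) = 5.33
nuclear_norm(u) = 18.84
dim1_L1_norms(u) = [10.98, 3.97, 13.83]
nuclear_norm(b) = 13.69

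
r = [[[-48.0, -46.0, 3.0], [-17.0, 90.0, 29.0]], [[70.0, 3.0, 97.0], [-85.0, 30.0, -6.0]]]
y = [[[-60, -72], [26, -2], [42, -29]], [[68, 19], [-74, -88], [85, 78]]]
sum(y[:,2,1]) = 49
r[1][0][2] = 97.0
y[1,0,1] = 19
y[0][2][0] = 42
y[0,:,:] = [[-60, -72], [26, -2], [42, -29]]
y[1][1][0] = -74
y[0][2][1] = -29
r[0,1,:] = [-17.0, 90.0, 29.0]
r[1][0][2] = 97.0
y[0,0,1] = -72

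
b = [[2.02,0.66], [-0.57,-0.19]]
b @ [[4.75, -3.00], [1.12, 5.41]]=[[10.33, -2.49], [-2.92, 0.68]]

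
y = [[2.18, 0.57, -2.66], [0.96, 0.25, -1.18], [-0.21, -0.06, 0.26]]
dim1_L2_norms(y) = [3.49, 1.54, 0.34]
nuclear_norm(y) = 3.84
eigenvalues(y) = [2.69, 0.01, -0.01]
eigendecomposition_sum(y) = [[2.18, 0.57, -2.66],[0.96, 0.25, -1.17],[-0.21, -0.06, 0.26]] + [[0.00,  -0.00,  0.00],[-0.0,  0.00,  -0.0],[0.0,  -0.0,  0.00]] + [[0.00, -0.00, -0.00], [0.00, -0.0, -0.0], [0.00, -0.00, -0.00]]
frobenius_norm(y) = 3.83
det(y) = -0.00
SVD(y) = [[-0.91, 0.39, -0.12], [-0.40, -0.78, 0.47], [0.09, 0.48, 0.87]] @ diag([3.826832295468825, 0.005458037171970848, 0.00497917533655917]) @ [[-0.62,-0.16,0.76], [0.78,-0.10,0.62], [0.03,-0.98,-0.19]]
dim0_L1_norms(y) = [3.35, 0.88, 4.1]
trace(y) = 2.69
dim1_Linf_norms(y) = [2.66, 1.18, 0.26]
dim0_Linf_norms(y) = [2.18, 0.57, 2.66]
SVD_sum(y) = [[2.18, 0.57, -2.66], [0.96, 0.25, -1.18], [-0.21, -0.06, 0.26]] + [[0.0, -0.0, 0.00], [-0.0, 0.00, -0.0], [0.0, -0.00, 0.00]] + [[-0.00, 0.00, 0.00], [0.00, -0.0, -0.00], [0.00, -0.00, -0.00]]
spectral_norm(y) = 3.83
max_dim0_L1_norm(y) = 4.1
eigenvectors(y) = [[-0.91,-0.76,0.29], [-0.4,0.36,0.86], [0.09,-0.54,0.42]]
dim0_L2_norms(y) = [2.39, 0.63, 2.92]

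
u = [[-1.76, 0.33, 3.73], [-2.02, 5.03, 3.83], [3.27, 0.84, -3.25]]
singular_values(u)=[8.07, 4.14, 0.94]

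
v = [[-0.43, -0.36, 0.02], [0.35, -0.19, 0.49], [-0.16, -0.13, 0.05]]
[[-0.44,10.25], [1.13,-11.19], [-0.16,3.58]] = v @ [[2.18,  -24.14],[-1.38,  0.04],[0.22,  -5.57]]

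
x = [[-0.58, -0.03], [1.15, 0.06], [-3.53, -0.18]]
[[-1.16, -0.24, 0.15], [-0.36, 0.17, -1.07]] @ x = [[-0.13, -0.01], [4.18, 0.21]]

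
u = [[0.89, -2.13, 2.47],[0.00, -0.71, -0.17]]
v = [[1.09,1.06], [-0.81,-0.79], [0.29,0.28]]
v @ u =[[0.97,-3.07,2.51], [-0.72,2.29,-1.87], [0.26,-0.82,0.67]]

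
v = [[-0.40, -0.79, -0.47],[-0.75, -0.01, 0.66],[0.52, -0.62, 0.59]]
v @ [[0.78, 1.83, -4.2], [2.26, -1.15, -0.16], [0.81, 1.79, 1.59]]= [[-2.48, -0.66, 1.06], [-0.07, -0.18, 4.2], [-0.52, 2.72, -1.15]]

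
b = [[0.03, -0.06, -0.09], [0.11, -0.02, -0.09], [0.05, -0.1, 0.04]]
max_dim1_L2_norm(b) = 0.14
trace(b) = 0.05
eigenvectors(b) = [[-0.67+0.00j, (-0.67-0j), (-0.26+0j)],  [-0.25+0.53j, (-0.25-0.53j), -0.67+0.00j],  [-0.31+0.34j, (-0.31-0.34j), 0.70+0.00j]]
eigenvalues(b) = [(-0.03+0.09j), (-0.03-0.09j), (0.12+0j)]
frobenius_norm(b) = 0.22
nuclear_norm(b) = 0.35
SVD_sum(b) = [[0.07, -0.05, -0.06], [0.09, -0.06, -0.08], [0.03, -0.02, -0.03]] + [[-0.00, 0.01, -0.01], [-0.0, 0.02, -0.02], [0.01, -0.08, 0.07]] + [[-0.04, -0.02, -0.02], [0.02, 0.02, 0.01], [0.00, 0.00, 0.00]]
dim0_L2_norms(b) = [0.12, 0.12, 0.13]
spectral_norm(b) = 0.18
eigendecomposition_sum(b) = [[0.01+0.05j,(-0.04-0.02j),(-0.03+0j)], [0.05+0.01j,-0.03+0.02j,-0.01+0.03j], [0.03+0.02j,-0.03+0.01j,(-0.01+0.02j)]] + [[0.01-0.05j, -0.04+0.02j, (-0.03-0j)], [0.05-0.01j, (-0.03-0.02j), -0.01-0.03j], [0.03-0.02j, -0.03-0.01j, -0.01-0.02j]] + [[0.01-0.00j,  0.02-0.00j,  (-0.03+0j)], [0.01-0.00j,  (0.04-0j),  -0.07+0.00j], [-0.02+0.00j,  (-0.04+0j),  (0.07-0j)]]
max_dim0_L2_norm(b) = 0.13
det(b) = 0.00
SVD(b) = [[-0.57, -0.1, -0.81], [-0.76, -0.29, 0.57], [-0.30, 0.95, 0.09]] @ diag([0.17755797578692362, 0.11165373418175027, 0.057503120591158495]) @ [[-0.65,0.45,0.61], [0.11,-0.74,0.66], [0.75,0.50,0.44]]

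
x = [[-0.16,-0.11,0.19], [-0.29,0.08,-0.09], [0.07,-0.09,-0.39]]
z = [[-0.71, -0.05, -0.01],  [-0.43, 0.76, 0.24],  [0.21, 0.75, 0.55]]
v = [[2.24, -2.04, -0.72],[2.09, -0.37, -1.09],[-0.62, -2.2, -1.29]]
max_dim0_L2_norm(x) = 0.44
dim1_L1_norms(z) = [0.77, 1.43, 1.51]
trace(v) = 0.58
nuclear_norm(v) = 7.19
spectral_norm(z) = 1.22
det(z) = -0.18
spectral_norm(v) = 3.98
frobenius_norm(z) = 1.50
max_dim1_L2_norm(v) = 3.11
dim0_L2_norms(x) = [0.34, 0.16, 0.44]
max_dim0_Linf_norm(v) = 2.24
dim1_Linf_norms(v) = [2.24, 2.09, 2.2]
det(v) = -7.71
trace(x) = -0.47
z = x @ v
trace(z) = 0.60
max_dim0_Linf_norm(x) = 0.39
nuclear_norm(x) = 0.94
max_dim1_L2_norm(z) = 0.95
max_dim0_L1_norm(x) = 0.67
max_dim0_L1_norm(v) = 4.95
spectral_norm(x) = 0.46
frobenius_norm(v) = 4.72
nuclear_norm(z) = 2.24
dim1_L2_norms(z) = [0.71, 0.91, 0.95]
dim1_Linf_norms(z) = [0.71, 0.76, 0.75]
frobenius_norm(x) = 0.58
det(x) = 0.02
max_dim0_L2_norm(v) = 3.13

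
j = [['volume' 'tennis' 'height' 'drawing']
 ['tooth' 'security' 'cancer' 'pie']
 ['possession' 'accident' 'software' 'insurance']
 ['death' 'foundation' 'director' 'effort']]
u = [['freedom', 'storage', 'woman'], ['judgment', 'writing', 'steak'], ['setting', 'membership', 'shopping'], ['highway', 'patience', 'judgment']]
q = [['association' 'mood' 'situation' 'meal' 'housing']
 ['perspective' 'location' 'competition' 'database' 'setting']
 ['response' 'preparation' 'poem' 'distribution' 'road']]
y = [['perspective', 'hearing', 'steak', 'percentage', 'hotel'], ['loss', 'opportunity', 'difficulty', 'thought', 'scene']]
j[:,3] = ['drawing', 'pie', 'insurance', 'effort']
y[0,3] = 'percentage'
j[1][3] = 'pie'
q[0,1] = 'mood'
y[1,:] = ['loss', 'opportunity', 'difficulty', 'thought', 'scene']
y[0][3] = 'percentage'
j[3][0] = 'death'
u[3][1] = 'patience'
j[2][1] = 'accident'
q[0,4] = 'housing'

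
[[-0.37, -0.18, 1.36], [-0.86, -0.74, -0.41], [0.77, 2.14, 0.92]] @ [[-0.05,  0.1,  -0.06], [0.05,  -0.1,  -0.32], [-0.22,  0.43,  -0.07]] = [[-0.29, 0.57, -0.02], [0.1, -0.19, 0.32], [-0.13, 0.26, -0.80]]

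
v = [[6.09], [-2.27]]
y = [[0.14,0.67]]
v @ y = [[0.85,4.08], [-0.32,-1.52]]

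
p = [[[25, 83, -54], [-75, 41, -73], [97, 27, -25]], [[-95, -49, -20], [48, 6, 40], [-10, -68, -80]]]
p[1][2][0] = -10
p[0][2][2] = -25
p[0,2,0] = 97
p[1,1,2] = 40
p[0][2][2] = -25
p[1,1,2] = 40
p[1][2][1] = -68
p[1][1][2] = 40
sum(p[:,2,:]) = -59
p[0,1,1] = 41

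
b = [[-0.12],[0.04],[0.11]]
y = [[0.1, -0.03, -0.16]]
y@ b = [[-0.03]]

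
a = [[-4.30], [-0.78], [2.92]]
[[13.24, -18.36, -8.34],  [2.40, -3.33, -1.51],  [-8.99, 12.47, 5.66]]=a @ [[-3.08, 4.27, 1.94]]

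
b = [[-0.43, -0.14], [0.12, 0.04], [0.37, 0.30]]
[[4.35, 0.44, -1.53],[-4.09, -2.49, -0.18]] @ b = [[-2.38, -1.05], [1.39, 0.42]]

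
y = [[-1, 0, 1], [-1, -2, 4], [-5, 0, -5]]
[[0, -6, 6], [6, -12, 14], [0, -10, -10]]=y @ [[0, 4, -2], [-3, 0, 2], [0, -2, 4]]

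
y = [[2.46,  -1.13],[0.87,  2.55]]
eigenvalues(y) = [(2.5+0.99j), (2.5-0.99j)]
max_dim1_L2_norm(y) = 2.71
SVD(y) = [[-0.72, 0.69], [0.69, 0.72]] @ diag([2.834793591170216, 2.5596572613262643]) @ [[-0.42, 0.91],[0.91, 0.42]]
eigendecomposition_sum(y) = [[(1.23+0.55j), (-0.56+1.43j)], [0.44-1.10j, 1.27+0.44j]] + [[1.23-0.55j, -0.56-1.43j], [0.43+1.10j, 1.27-0.44j]]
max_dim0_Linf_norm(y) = 2.55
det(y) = 7.26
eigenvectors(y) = [[0.75+0.00j, (0.75-0j)],  [-0.03-0.66j, (-0.03+0.66j)]]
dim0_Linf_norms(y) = [2.46, 2.55]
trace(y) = 5.01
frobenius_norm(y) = 3.82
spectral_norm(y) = 2.83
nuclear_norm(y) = 5.39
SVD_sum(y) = [[0.85, -1.86], [-0.81, 1.78]] + [[1.61, 0.73], [1.68, 0.77]]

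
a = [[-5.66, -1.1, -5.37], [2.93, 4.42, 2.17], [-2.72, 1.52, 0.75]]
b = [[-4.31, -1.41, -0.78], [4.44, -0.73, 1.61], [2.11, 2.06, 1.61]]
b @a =[[22.38, -2.68, 19.50],[-31.65, -5.66, -24.22],[-10.29, 9.23, -5.65]]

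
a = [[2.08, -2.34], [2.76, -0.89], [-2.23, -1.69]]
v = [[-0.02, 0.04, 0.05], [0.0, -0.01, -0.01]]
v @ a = [[-0.04, -0.07], [-0.01, 0.03]]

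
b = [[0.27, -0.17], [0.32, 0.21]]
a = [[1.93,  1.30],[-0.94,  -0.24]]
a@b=[[0.94, -0.06],[-0.33, 0.11]]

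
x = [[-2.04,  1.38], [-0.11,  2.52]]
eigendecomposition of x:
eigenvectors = [[-1.0, -0.29], [-0.02, -0.96]]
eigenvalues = [-2.01, 2.49]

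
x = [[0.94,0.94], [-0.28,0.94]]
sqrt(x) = [[1.0,0.47], [-0.14,1.00]]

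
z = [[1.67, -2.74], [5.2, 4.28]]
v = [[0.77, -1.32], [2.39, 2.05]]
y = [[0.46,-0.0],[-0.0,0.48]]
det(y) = 0.22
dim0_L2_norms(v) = [2.51, 2.44]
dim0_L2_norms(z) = [5.46, 5.08]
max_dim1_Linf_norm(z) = 5.2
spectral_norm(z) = 6.75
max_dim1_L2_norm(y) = 0.48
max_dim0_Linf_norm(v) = 2.39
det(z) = 21.40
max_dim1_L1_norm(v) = 4.44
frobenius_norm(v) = 3.50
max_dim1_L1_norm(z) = 9.48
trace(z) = 5.95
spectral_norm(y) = 0.48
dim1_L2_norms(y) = [0.46, 0.48]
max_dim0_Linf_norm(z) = 5.2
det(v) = 4.73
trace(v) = 2.82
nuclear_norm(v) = 4.66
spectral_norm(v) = 3.16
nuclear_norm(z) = 9.92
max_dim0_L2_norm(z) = 5.46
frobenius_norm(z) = 7.46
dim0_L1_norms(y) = [0.46, 0.48]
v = z @ y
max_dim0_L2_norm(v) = 2.51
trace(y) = 0.94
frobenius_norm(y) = 0.66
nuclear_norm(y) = 0.94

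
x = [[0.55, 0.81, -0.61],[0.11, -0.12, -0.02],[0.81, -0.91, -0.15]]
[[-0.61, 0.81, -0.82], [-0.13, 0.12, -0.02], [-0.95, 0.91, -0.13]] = x @[[-1.3, 1.0, -0.77],[-0.07, -0.03, -0.53],[-0.27, -0.47, -0.06]]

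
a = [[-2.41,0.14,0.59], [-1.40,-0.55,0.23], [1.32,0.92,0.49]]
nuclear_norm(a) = 4.57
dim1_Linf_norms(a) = [2.41, 1.4, 1.32]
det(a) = 0.97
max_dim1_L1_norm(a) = 3.14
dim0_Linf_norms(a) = [2.41, 0.92, 0.59]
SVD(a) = [[-0.76, 0.57, -0.31], [-0.47, -0.16, 0.87], [0.45, 0.80, 0.39]] @ diag([3.1515655061253898, 1.1473004560699345, 0.26727611958860353]) @ [[0.98, 0.18, -0.11],[-0.08, 0.79, 0.6],[0.19, -0.58, 0.79]]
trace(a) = -2.47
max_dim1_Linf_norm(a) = 2.41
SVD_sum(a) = [[-2.34,-0.43,0.26],[-1.46,-0.27,0.16],[1.37,0.25,-0.15]] + [[-0.05, 0.52, 0.40],[0.01, -0.15, -0.11],[-0.07, 0.73, 0.56]] + [[-0.02,0.05,-0.06], [0.04,-0.13,0.18], [0.02,-0.06,0.08]]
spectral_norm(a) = 3.15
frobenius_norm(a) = 3.36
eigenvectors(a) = [[0.72, 0.12, 0.18], [0.52, -0.80, -0.03], [-0.45, 0.58, 0.98]]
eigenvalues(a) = [-2.68, -0.51, 0.71]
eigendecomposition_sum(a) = [[-2.37, -0.04, 0.44], [-1.72, -0.03, 0.32], [1.49, 0.02, -0.28]] + [[-0.05, 0.08, 0.01], [0.32, -0.51, -0.07], [-0.23, 0.37, 0.05]] + [[0.01, 0.10, 0.13], [-0.0, -0.01, -0.02], [0.07, 0.53, 0.72]]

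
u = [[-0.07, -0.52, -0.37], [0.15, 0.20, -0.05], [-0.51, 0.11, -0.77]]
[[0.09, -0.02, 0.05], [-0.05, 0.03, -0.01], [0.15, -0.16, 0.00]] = u @ [[-0.21, 0.24, 0.01], [-0.1, -0.03, -0.08], [-0.07, 0.04, -0.02]]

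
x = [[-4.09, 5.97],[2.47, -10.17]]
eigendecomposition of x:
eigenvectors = [[0.95, -0.60],[0.30, 0.80]]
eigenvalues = [-2.23, -12.03]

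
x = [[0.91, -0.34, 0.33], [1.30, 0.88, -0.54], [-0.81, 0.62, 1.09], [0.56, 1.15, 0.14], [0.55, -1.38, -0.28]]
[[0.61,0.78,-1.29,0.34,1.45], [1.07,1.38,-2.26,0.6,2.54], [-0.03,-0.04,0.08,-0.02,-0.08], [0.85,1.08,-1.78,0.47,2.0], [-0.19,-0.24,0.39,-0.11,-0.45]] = x@[[0.7, 0.90, -1.48, 0.39, 1.66], [0.36, 0.46, -0.75, 0.2, 0.85], [0.29, 0.37, -0.60, 0.16, 0.68]]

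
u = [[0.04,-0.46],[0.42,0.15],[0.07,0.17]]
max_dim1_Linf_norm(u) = 0.46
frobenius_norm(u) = 0.67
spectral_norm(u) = 0.54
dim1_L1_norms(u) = [0.5, 0.57, 0.24]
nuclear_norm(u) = 0.93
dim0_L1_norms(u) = [0.53, 0.78]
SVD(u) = [[0.72, 0.63], [-0.6, 0.78], [-0.34, -0.04]] @ diag([0.5405598780618729, 0.39203956207216256]) @ [[-0.46, -0.89],[0.89, -0.46]]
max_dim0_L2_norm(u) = 0.51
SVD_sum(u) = [[-0.18, -0.35], [0.15, 0.29], [0.08, 0.16]] + [[0.22, -0.11], [0.27, -0.14], [-0.01, 0.01]]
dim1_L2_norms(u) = [0.46, 0.45, 0.18]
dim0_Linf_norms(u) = [0.42, 0.46]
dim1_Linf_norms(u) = [0.46, 0.42, 0.17]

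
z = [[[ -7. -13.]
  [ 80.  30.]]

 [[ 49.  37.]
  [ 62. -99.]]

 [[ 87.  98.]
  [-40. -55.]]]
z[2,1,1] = -55.0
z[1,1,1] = -99.0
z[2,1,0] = -40.0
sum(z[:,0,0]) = 129.0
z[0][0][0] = -7.0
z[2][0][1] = 98.0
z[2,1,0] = -40.0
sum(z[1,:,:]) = 49.0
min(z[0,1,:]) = 30.0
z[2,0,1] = 98.0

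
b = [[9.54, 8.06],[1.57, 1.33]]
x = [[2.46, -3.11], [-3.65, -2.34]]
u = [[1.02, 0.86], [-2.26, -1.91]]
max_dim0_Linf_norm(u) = 2.26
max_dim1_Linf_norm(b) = 9.54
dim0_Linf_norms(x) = [3.65, 3.11]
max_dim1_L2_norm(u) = 2.96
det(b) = 0.03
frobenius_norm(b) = 12.66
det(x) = -17.11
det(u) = -0.00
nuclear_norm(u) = 3.25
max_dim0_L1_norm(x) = 6.11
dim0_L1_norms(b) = [11.11, 9.39]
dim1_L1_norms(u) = [1.88, 4.17]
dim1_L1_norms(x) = [5.57, 5.99]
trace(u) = -0.89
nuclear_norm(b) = 12.66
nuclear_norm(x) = 8.29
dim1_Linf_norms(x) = [3.11, 3.65]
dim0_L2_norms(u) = [2.48, 2.09]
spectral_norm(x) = 4.42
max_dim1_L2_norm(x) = 4.34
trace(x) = 0.12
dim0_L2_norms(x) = [4.4, 3.89]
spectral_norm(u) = 3.25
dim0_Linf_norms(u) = [2.26, 1.91]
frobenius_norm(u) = 3.25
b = x @ u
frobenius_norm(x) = 5.88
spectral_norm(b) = 12.66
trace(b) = 10.87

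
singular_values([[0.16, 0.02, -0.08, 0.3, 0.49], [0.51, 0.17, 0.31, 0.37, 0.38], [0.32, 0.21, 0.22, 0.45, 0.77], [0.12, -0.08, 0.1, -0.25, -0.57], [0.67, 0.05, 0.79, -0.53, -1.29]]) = [2.01, 1.18, 0.17, 0.04, 0.0]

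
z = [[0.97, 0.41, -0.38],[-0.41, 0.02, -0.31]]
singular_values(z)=[1.15, 0.44]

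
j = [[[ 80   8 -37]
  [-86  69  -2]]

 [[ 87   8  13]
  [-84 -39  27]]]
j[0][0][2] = -37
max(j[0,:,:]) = 80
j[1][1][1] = -39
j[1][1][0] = -84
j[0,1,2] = -2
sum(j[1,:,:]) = 12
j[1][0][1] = 8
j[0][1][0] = -86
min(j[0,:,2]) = -37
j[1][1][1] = -39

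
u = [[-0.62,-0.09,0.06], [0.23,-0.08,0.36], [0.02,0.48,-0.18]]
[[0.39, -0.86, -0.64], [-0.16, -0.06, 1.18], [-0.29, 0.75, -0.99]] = u@[[-0.55, 1.15, 1.42], [-0.66, 1.28, -1.35], [-0.23, -0.61, 2.06]]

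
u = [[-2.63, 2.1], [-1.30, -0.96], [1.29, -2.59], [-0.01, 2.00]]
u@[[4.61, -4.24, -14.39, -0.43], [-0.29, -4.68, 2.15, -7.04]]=[[-12.73, 1.32, 42.36, -13.65], [-5.71, 10.0, 16.64, 7.32], [6.7, 6.65, -24.13, 17.68], [-0.63, -9.32, 4.44, -14.08]]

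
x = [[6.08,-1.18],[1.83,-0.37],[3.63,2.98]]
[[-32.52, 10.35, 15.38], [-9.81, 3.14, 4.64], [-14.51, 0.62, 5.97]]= x@ [[-5.09,1.41,2.36], [1.33,-1.51,-0.87]]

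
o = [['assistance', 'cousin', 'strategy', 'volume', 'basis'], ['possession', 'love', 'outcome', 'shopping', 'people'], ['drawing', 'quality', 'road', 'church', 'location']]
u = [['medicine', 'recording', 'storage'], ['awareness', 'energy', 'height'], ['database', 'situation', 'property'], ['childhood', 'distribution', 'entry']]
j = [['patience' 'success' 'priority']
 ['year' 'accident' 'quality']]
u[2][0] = 'database'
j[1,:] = ['year', 'accident', 'quality']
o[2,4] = 'location'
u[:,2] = ['storage', 'height', 'property', 'entry']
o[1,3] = 'shopping'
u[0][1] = 'recording'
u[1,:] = ['awareness', 'energy', 'height']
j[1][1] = 'accident'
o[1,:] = ['possession', 'love', 'outcome', 'shopping', 'people']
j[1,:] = ['year', 'accident', 'quality']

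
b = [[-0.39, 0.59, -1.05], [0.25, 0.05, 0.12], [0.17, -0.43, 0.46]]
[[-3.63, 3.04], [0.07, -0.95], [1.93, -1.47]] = b@ [[-0.57, -3.39], [-1.97, 0.82], [2.56, -1.18]]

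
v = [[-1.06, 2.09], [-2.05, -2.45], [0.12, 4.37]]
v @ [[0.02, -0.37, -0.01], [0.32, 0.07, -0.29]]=[[0.65, 0.54, -0.6], [-0.82, 0.59, 0.73], [1.4, 0.26, -1.27]]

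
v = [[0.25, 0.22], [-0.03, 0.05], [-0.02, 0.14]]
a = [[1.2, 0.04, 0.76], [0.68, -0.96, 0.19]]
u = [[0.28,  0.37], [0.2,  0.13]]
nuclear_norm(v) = 0.47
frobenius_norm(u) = 0.52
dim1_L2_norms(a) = [1.42, 1.19]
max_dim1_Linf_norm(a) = 1.2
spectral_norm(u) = 0.52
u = a @ v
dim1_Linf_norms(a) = [1.2, 0.96]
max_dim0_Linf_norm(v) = 0.25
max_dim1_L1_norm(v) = 0.47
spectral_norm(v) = 0.34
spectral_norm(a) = 1.64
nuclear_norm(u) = 0.59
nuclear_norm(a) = 2.51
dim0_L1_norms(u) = [0.48, 0.5]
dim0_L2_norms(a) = [1.38, 0.96, 0.78]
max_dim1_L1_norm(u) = 0.65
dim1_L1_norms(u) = [0.65, 0.33]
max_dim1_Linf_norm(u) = 0.37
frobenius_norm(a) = 1.85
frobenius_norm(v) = 0.37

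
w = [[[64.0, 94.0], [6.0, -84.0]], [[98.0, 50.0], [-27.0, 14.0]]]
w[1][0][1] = 50.0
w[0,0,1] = 94.0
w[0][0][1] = 94.0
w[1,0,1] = 50.0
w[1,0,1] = 50.0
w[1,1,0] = -27.0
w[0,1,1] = -84.0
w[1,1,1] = 14.0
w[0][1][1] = -84.0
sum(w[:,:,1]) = 74.0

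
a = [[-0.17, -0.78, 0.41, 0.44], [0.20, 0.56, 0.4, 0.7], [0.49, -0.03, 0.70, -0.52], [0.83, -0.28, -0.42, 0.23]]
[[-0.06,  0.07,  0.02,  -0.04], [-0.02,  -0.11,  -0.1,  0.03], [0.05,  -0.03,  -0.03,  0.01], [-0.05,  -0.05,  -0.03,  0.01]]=a @ [[-0.01, -0.09, -0.06, 0.03], [0.05, -0.1, -0.06, 0.04], [0.02, -0.02, -0.04, -0.00], [-0.08, -0.04, -0.05, -0.00]]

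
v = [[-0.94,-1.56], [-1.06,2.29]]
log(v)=[[0.40+2.80j, -0.26+1.19j], [(-0.17+0.81j), 0.93+0.34j]]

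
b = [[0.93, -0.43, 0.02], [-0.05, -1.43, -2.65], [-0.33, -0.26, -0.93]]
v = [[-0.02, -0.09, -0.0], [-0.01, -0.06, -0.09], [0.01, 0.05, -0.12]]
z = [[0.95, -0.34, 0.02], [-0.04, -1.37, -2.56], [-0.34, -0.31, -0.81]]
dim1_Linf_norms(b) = [0.93, 2.65, 0.93]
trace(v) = -0.20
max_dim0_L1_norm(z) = 3.39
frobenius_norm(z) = 3.21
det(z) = 0.01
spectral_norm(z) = 3.03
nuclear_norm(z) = 4.09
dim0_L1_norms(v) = [0.04, 0.2, 0.21]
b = z + v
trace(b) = -1.43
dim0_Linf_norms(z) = [0.95, 1.37, 2.56]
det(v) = -0.00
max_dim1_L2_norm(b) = 3.01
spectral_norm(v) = 0.15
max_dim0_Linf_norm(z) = 2.56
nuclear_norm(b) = 4.31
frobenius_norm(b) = 3.34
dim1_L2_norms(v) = [0.09, 0.11, 0.13]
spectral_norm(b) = 3.16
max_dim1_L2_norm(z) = 2.9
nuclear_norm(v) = 0.27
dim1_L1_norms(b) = [1.38, 4.13, 1.52]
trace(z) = -1.23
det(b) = 0.23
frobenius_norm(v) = 0.19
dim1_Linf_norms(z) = [0.95, 2.56, 0.81]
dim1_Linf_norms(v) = [0.09, 0.09, 0.12]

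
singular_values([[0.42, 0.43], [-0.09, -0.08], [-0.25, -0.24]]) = [0.7, 0.01]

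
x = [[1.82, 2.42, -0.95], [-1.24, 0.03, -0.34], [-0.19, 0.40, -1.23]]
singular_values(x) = [3.28, 1.53, 0.57]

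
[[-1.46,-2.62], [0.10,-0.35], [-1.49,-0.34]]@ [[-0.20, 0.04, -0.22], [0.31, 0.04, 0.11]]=[[-0.52,-0.16,0.03], [-0.13,-0.01,-0.06], [0.19,-0.07,0.29]]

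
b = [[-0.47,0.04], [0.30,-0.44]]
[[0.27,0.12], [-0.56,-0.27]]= b@[[-0.50, -0.21], [0.94, 0.48]]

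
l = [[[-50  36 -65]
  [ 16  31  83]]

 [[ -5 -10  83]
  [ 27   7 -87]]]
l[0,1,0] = 16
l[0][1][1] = 31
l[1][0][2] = 83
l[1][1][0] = 27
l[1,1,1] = 7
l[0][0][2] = -65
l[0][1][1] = 31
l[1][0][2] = 83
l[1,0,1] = -10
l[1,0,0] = -5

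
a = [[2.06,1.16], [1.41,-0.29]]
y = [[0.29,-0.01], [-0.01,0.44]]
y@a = [[0.58, 0.34], [0.6, -0.14]]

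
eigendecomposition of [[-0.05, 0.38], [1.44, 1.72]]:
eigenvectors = [[-0.82, -0.18],  [0.58, -0.98]]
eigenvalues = [-0.32, 1.99]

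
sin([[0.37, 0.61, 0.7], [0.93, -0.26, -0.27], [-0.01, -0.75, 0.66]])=[[0.39, 0.59, 0.54],[0.8, -0.17, -0.3],[0.08, -0.62, 0.65]]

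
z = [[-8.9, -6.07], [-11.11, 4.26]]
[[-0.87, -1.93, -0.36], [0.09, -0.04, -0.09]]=z @ [[0.03, 0.08, 0.02], [0.1, 0.20, 0.03]]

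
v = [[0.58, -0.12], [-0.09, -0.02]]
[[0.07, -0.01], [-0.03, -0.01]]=v @[[0.2, 0.04], [0.42, 0.26]]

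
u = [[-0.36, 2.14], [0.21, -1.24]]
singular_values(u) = [2.51, 0.0]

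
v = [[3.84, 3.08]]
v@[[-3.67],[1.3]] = [[-10.09]]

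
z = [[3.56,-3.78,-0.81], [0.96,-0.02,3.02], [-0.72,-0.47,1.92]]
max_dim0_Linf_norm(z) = 3.78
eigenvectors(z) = [[(0.94+0j),(0.7+0j),(0.7-0j)], [-0.02+0.00j,(0.47-0.44j),0.47+0.44j], [-0.33+0.00j,0.22+0.22j,(0.22-0.22j)]]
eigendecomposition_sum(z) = [[2.52+0.00j, -1.94+0.00j, (-3.91+0j)], [(-0.06-0j), 0.05+0.00j, (0.1+0j)], [-0.88-0.00j, 0.68+0.00j, (1.37+0j)]] + [[0.52+0.25j, (-0.92+0.92j), (1.55+0.65j)],[0.51-0.16j, (-0.03+1.21j), (1.46-0.55j)],[(0.08+0.24j), -0.58-0.01j, (0.27+0.69j)]] + [[(0.52-0.25j),-0.92-0.92j,1.55-0.65j], [(0.51+0.16j),(-0.03-1.21j),1.46+0.55j], [0.08-0.24j,-0.58+0.01j,0.27-0.69j]]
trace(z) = 5.46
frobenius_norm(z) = 6.49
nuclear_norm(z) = 9.97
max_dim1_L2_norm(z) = 5.26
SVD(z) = [[-1.00, -0.02, 0.1], [-0.03, -0.86, -0.5], [0.09, -0.51, 0.86]] @ diag([5.279129804771002, 3.6145624927705033, 1.0732783843137543]) @ [[-0.69, 0.70, 0.17], [-0.15, 0.09, -0.98], [-0.71, -0.7, 0.04]]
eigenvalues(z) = [(3.94+0j), (0.76+2.15j), (0.76-2.15j)]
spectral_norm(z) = 5.28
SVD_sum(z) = [[3.62, -3.70, -0.88],[0.12, -0.12, -0.03],[-0.34, 0.34, 0.08]] + [[0.01,-0.01,0.07], [0.46,-0.28,3.07], [0.27,-0.17,1.8]] + [[-0.07, -0.07, 0.0], [0.38, 0.38, -0.02], [-0.65, -0.65, 0.04]]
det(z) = 20.48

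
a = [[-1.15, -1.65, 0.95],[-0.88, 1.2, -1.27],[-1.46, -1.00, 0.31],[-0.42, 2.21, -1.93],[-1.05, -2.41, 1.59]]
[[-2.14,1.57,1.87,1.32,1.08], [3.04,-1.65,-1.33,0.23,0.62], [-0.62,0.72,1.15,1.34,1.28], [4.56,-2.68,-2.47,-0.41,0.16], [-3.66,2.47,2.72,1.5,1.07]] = a @ [[-0.51, -0.06, -0.07, -0.52, -0.65], [1.04, -0.3, -1.0, -0.74, -0.49], [-1.06, 1.06, 0.15, -0.52, -0.50]]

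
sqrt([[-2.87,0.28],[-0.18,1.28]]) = [[(-0+1.7j), 0.08-0.11j], [-0.05+0.07j, (1.13-0j)]]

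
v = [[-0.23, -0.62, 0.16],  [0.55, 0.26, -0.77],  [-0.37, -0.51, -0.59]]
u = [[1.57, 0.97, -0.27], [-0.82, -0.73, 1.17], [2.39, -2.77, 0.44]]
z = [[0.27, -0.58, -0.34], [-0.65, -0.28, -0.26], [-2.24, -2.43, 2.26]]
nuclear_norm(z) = 5.39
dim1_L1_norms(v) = [1.01, 1.58, 1.47]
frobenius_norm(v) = 1.47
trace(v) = -0.56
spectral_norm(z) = 4.02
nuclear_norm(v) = 2.31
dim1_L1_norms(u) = [2.81, 2.72, 5.6]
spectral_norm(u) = 3.70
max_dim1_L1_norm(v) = 1.58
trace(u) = 1.28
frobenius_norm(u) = 4.43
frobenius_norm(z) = 4.14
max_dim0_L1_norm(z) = 3.29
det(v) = -0.28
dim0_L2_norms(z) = [2.35, 2.51, 2.3]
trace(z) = 2.25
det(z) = -1.86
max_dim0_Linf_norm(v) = 0.77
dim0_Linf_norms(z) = [2.24, 2.43, 2.26]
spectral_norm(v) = 1.10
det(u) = 6.56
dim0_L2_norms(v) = [0.7, 0.84, 0.98]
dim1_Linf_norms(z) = [0.58, 0.65, 2.43]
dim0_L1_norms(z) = [3.16, 3.29, 2.86]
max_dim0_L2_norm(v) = 0.98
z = u @ v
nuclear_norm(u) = 6.78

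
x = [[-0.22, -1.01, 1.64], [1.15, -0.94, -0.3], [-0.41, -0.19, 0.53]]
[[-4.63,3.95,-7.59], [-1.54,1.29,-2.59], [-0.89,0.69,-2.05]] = x @ [[-1.55, 1.65, 0.39],[0.59, -0.16, 3.92],[-2.67, 2.53, -2.16]]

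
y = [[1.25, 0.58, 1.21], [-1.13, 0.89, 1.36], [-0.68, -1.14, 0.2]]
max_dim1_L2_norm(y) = 1.98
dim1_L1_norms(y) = [3.04, 3.38, 2.02]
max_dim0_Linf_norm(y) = 1.36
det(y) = 4.05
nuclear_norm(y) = 5.02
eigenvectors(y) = [[(-0.64+0j), (-0.25+0.36j), (-0.25-0.36j)], [0.69+0.00j, -0.69+0.00j, -0.69-0.00j], [(-0.34+0j), (-0.03-0.57j), -0.03+0.57j]]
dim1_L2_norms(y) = [1.83, 1.98, 1.34]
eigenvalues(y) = [(1.26+0j), (0.54+1.71j), (0.54-1.71j)]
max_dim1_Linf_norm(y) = 1.36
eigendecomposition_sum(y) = [[0.71+0.00j, -0.28-0.00j, (0.45-0j)], [-0.78-0.00j, (0.31+0j), (-0.5+0j)], [0.38+0.00j, (-0.15-0j), 0.24-0.00j]] + [[(0.27+0.32j), (0.43+0.07j), 0.38-0.46j], [-0.18+0.64j, (0.29+0.62j), (0.93+0.08j)], [-0.53-0.12j, -0.50+0.27j, (-0.02+0.77j)]] + [[(0.27-0.32j), (0.43-0.07j), 0.38+0.46j], [-0.18-0.64j, 0.29-0.62j, (0.93-0.08j)], [-0.53+0.12j, -0.50-0.27j, (-0.02-0.77j)]]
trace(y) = 2.34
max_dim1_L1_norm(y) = 3.38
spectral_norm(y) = 2.16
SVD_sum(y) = [[0.19, 0.9, 1.14], [0.19, 0.9, 1.13], [-0.08, -0.39, -0.49]] + [[0.95, 0.09, -0.23], [-1.29, -0.12, 0.31], [-0.78, -0.07, 0.19]] + [[0.11, -0.41, 0.30], [-0.03, 0.11, -0.08], [0.18, -0.68, 0.51]]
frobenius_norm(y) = 3.01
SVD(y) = [[0.68, -0.53, 0.51], [0.67, 0.73, -0.14], [-0.29, 0.44, 0.85]] @ diag([2.158827416880704, 1.8399511082803435, 1.0186481744263427]) @ [[0.13,0.62,0.78], [-0.97,-0.09,0.23], [0.21,-0.78,0.58]]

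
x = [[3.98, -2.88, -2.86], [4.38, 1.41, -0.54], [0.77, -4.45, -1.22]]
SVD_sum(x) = [[4.04, -3.14, -2.42], [1.83, -1.43, -1.10], [2.53, -1.97, -1.51]] + [[0.09,0.11,0.01], [2.42,2.96,0.19], [-1.91,-2.33,-0.15]] + [[-0.15, 0.15, -0.45], [0.12, -0.12, 0.37], [0.15, -0.15, 0.45]]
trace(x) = 4.17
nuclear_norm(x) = 12.84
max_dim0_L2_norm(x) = 5.97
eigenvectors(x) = [[-0.23+0.00j, (0.45-0.02j), (0.45+0.02j)],[(-0.71+0j), (-0.19-0.48j), (-0.19+0.48j)],[0.66+0.00j, 0.73+0.00j, 0.73-0.00j]]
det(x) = 28.25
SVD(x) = [[-0.79, -0.03, -0.61], [-0.36, -0.79, 0.5], [-0.50, 0.62, 0.61]] @ diag([7.156150603470847, 4.878225149932602, 0.8091525980980981]) @ [[-0.71, 0.56, 0.43], [-0.63, -0.77, -0.05], [0.30, -0.31, 0.90]]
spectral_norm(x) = 7.16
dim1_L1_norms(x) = [9.72, 6.33, 6.44]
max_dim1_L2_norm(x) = 5.68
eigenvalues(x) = [(3.3+0j), (0.44+2.89j), (0.44-2.89j)]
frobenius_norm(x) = 8.70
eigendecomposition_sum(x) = [[1.22+0.00j, -0.06+0.00j, -0.76-0.00j], [(3.86+0j), -0.18+0.00j, -2.42-0.00j], [-3.59-0.00j, (0.16-0j), (2.25+0j)]] + [[(1.38+0.72j), -1.41+0.24j, -1.05+0.50j], [0.26-1.77j, (0.79+1.44j), 0.94+0.95j], [2.18+1.28j, -2.31+0.27j, -1.74+0.73j]] + [[1.38-0.72j, (-1.41-0.24j), (-1.05-0.5j)], [(0.26+1.77j), 0.79-1.44j, (0.94-0.95j)], [(2.18-1.28j), (-2.31-0.27j), -1.74-0.73j]]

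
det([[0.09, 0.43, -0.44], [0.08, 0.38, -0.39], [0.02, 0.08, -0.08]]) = -0.000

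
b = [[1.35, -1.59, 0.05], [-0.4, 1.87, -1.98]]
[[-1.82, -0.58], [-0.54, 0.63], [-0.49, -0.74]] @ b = [[-2.22, 1.81, 1.06],[-0.98, 2.04, -1.27],[-0.37, -0.60, 1.44]]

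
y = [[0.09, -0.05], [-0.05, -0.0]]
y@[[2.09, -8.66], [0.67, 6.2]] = [[0.15, -1.09], [-0.10, 0.43]]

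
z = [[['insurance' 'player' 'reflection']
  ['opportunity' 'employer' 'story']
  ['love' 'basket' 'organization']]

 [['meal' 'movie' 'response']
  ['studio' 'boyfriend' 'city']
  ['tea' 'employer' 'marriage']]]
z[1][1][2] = 'city'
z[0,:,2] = ['reflection', 'story', 'organization']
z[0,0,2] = 'reflection'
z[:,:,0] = [['insurance', 'opportunity', 'love'], ['meal', 'studio', 'tea']]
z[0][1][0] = 'opportunity'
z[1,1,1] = 'boyfriend'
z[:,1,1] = ['employer', 'boyfriend']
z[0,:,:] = [['insurance', 'player', 'reflection'], ['opportunity', 'employer', 'story'], ['love', 'basket', 'organization']]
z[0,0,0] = 'insurance'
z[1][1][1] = 'boyfriend'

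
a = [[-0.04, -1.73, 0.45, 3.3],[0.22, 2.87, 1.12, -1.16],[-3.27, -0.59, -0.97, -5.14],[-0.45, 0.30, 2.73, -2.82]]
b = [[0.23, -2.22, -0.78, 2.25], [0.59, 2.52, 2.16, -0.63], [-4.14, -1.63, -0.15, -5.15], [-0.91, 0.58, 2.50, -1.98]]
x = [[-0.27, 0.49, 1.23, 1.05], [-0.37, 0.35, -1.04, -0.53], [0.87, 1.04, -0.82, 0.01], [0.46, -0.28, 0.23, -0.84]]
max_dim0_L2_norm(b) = 5.99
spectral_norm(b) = 7.30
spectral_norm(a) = 7.39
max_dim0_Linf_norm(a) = 5.14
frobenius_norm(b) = 8.95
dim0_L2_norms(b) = [4.29, 3.78, 3.4, 5.99]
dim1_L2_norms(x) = [1.71, 1.27, 1.58, 1.02]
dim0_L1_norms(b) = [5.87, 6.95, 5.59, 10.01]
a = x + b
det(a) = -81.13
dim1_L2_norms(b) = [3.26, 3.43, 6.81, 3.37]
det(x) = 1.44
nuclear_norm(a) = 15.10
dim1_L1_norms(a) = [5.52, 5.37, 9.97, 6.3]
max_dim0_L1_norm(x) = 3.32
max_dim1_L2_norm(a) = 6.2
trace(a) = -0.96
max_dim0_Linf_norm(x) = 1.23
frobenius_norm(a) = 8.89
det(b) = -12.94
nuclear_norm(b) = 14.10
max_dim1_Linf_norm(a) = 5.14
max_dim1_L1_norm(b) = 11.07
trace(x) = -1.58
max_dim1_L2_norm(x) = 1.71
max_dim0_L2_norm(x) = 1.82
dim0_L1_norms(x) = [1.97, 2.16, 3.32, 2.43]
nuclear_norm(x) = 5.11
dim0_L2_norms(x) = [1.09, 1.23, 1.82, 1.45]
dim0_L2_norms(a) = [3.31, 3.42, 3.14, 6.83]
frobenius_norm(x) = 2.85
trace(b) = 0.62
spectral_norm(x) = 2.16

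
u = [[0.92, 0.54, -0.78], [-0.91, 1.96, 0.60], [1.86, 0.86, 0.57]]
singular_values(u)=[2.33, 2.23, 0.94]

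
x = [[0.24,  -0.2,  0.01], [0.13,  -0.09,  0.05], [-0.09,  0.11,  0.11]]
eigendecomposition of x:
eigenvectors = [[-0.64, -0.78, -0.70], [-0.73, -0.61, -0.22], [0.22, -0.11, 0.68]]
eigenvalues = [0.01, 0.08, 0.17]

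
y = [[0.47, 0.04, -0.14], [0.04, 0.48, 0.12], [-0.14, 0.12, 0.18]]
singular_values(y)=[0.53, 0.52, 0.08]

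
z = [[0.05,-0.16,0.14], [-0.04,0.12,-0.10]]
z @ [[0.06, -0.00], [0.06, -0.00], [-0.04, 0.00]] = [[-0.01,0.0], [0.01,0.0]]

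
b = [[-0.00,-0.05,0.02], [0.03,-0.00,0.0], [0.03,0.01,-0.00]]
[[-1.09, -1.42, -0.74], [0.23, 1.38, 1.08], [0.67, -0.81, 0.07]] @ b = [[-0.06, 0.05, -0.02], [0.07, -0.0, 0.0], [-0.02, -0.03, 0.01]]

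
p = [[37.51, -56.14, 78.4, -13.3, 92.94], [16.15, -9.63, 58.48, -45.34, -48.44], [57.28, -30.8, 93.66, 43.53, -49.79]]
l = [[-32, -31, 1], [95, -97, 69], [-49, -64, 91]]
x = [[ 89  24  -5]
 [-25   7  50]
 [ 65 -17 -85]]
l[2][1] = -64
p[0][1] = -56.14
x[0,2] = -5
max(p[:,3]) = 43.53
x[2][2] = -85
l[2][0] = -49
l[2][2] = 91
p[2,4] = -49.79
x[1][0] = -25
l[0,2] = 1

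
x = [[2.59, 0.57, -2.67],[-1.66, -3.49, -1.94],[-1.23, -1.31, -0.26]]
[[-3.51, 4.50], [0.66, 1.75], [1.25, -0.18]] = x@[[-1.93, 0.35],[0.93, 0.07],[-0.36, -1.33]]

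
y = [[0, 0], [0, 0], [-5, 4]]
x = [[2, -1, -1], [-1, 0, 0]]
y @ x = [[0, 0, 0], [0, 0, 0], [-14, 5, 5]]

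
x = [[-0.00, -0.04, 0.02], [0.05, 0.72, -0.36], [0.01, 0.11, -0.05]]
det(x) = 0.00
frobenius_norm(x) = 0.82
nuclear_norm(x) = 0.82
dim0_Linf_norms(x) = [0.05, 0.72, 0.36]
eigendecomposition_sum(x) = [[-0.00, -0.04, 0.02],[0.05, 0.72, -0.36],[0.01, 0.11, -0.06]] + [[0.0, 0.0, 0.00], [-0.00, -0.00, -0.0], [-0.0, -0.00, -0.00]] + [[-0.0, 0.0, -0.00], [0.00, -0.00, 0.00], [0.01, -0.00, 0.01]]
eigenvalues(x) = [0.66, 0.0, 0.01]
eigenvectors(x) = [[-0.06,0.66,-0.05],[0.99,-0.37,0.45],[0.15,-0.65,0.89]]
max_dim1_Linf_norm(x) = 0.72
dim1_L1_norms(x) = [0.06, 1.13, 0.17]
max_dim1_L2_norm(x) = 0.81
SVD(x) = [[-0.05, -0.33, -0.94],  [0.99, 0.12, -0.1],  [0.15, -0.94, 0.32]] @ diag([0.8168026538208502, 0.005299852533950713, 0.002310037734534983]) @ [[0.06, 0.89, -0.45], [-0.61, -0.32, -0.72], [-0.79, 0.32, 0.53]]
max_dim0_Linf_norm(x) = 0.72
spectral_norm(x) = 0.82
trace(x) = 0.67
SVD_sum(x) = [[-0.00,-0.04,0.02], [0.05,0.72,-0.36], [0.01,0.11,-0.05]] + [[0.0, 0.00, 0.0], [-0.0, -0.00, -0.0], [0.0, 0.0, 0.0]] + [[0.00,-0.00,-0.0],[0.00,-0.0,-0.00],[-0.00,0.0,0.0]]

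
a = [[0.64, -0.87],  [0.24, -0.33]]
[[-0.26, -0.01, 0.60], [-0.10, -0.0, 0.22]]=a @ [[-0.18, -0.33, 0.85],[0.17, -0.23, -0.06]]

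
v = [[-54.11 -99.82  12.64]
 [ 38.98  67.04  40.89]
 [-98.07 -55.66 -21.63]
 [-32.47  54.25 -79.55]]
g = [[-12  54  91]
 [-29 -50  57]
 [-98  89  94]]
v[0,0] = -54.11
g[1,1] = -50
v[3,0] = -32.47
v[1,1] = 67.04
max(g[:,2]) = 94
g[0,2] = 91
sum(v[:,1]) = -34.18999999999998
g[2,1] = 89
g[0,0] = -12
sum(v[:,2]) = -47.64999999999999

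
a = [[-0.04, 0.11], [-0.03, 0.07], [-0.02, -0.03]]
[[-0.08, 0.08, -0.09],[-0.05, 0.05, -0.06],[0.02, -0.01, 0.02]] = a@[[0.14, -0.40, 0.27], [-0.69, 0.56, -0.76]]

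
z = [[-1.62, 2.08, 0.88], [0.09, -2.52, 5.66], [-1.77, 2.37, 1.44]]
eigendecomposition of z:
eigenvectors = [[0.44, -0.85, -0.38], [0.66, -0.5, 0.83], [0.61, -0.19, -0.40]]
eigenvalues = [2.74, -0.19, -5.25]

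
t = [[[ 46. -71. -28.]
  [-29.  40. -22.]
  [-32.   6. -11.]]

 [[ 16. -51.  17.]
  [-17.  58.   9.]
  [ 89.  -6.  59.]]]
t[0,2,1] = 6.0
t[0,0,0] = 46.0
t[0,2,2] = -11.0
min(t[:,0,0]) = 16.0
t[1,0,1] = -51.0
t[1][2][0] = 89.0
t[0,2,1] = 6.0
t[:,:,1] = [[-71.0, 40.0, 6.0], [-51.0, 58.0, -6.0]]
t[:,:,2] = [[-28.0, -22.0, -11.0], [17.0, 9.0, 59.0]]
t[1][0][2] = 17.0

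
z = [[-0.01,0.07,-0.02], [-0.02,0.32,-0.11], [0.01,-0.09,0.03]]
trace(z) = 0.34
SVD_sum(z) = [[-0.0, 0.07, -0.02], [-0.02, 0.32, -0.11], [0.01, -0.09, 0.03]] + [[-0.01, 0.0, 0.0], [0.00, -0.0, -0.0], [0.00, -0.00, -0.0]] + [[0.0,0.00,0.0],[0.00,0.0,0.0],[0.00,0.0,0.0]]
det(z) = -0.00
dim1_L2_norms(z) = [0.07, 0.34, 0.1]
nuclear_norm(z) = 0.37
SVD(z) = [[-0.2, 0.82, 0.53], [-0.94, -0.31, 0.12], [0.27, -0.47, 0.84]] @ diag([0.35963763781271557, 0.007659022893030373, 0.0014521834643038618]) @ [[0.07, -0.94, 0.32], [-0.88, 0.1, 0.46], [0.47, 0.31, 0.83]]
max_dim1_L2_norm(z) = 0.34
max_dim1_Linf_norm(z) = 0.32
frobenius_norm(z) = 0.36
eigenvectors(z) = [[-0.2,-0.85,0.48],[-0.94,0.12,0.31],[0.26,0.51,0.82]]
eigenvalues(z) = [0.35, -0.01, 0.0]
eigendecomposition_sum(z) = [[-0.00, 0.07, -0.02],[-0.02, 0.32, -0.11],[0.01, -0.09, 0.03]] + [[-0.01, 0.0, 0.0], [0.0, -0.00, -0.00], [0.0, -0.00, -0.0]] + [[0.00, 0.0, 0.00], [0.0, 0.0, 0.00], [0.00, 0.00, 0.00]]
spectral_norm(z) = 0.36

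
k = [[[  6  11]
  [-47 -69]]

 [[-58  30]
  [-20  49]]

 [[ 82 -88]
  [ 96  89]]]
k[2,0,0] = 82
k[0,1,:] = [-47, -69]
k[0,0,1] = 11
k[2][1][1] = 89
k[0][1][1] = -69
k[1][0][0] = -58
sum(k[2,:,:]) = 179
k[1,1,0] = -20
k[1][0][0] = -58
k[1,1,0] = -20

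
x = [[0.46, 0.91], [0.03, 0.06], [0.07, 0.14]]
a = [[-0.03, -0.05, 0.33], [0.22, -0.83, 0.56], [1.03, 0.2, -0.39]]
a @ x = [[0.01,  0.02],[0.12,  0.23],[0.45,  0.89]]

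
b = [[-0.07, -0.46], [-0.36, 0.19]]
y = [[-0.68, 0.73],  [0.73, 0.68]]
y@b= [[-0.22, 0.45],[-0.3, -0.21]]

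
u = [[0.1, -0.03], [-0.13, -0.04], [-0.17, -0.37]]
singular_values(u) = [0.42, 0.14]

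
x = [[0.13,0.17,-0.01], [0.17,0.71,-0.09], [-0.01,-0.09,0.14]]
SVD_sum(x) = [[0.05,0.19,-0.03], [0.19,0.7,-0.10], [-0.03,-0.1,0.02]] + [[0.01, 0.00, 0.04], [0.0, 0.0, 0.01], [0.04, 0.01, 0.12]] + [[0.07, -0.02, -0.02], [-0.02, 0.01, 0.01], [-0.02, 0.01, 0.01]]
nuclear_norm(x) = 0.98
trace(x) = 0.98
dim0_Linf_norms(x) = [0.17, 0.71, 0.14]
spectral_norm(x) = 0.77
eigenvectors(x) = [[0.26, 0.92, 0.31], [0.96, -0.29, 0.06], [-0.14, -0.28, 0.95]]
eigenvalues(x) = [0.77, 0.08, 0.13]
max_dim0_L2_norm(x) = 0.74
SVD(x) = [[-0.26, -0.31, 0.92], [-0.96, -0.06, -0.29], [0.14, -0.95, -0.28]] @ diag([0.7688907185004175, 0.1312791294354461, 0.0798301520641364]) @ [[-0.26, -0.96, 0.14], [-0.31, -0.06, -0.95], [0.92, -0.29, -0.28]]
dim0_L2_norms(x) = [0.21, 0.74, 0.17]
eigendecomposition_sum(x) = [[0.05,0.19,-0.03], [0.19,0.7,-0.10], [-0.03,-0.1,0.02]] + [[0.07, -0.02, -0.02], [-0.02, 0.01, 0.01], [-0.02, 0.01, 0.01]] + [[0.01, 0.0, 0.04],[0.0, 0.0, 0.01],[0.04, 0.01, 0.12]]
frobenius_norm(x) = 0.78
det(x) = 0.01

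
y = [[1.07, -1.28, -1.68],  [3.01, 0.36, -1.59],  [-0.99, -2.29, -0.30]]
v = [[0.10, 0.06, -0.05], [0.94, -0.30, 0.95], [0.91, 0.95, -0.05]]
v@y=[[0.34, 0.01, -0.25], [-0.84, -3.49, -1.39], [3.88, -0.71, -3.02]]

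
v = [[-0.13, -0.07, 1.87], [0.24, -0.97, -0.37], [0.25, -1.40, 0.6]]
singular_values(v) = [2.07, 1.66, 0.0]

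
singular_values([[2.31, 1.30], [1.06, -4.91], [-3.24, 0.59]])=[5.26, 3.92]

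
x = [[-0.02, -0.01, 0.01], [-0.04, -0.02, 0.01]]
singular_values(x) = [0.05, 0.0]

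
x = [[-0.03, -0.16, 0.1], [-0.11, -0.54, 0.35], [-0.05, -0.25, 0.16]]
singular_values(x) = [0.74, 0.0, 0.0]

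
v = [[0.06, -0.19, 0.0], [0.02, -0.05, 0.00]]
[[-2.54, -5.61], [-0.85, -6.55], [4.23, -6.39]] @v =[[-0.26, 0.76, 0.00], [-0.18, 0.49, 0.0], [0.13, -0.48, 0.0]]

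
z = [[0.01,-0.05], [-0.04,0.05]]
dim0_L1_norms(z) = [0.05, 0.1]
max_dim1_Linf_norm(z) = 0.05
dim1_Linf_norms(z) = [0.05, 0.05]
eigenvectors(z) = [[-0.87,0.59], [-0.5,-0.81]]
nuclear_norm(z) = 0.10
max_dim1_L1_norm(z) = 0.09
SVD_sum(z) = [[0.02, -0.04],[-0.03, 0.06]] + [[-0.01, -0.01],  [-0.01, -0.01]]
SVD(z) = [[-0.61, 0.79], [0.79, 0.61]] @ diag([0.07965810166047162, 0.018830476357489426]) @ [[-0.47, 0.88], [-0.88, -0.47]]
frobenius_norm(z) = 0.08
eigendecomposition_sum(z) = [[-0.01, -0.01], [-0.01, -0.01]] + [[0.02, -0.04], [-0.03, 0.06]]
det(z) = -0.00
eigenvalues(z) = [-0.02, 0.08]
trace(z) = 0.06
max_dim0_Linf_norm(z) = 0.05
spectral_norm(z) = 0.08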